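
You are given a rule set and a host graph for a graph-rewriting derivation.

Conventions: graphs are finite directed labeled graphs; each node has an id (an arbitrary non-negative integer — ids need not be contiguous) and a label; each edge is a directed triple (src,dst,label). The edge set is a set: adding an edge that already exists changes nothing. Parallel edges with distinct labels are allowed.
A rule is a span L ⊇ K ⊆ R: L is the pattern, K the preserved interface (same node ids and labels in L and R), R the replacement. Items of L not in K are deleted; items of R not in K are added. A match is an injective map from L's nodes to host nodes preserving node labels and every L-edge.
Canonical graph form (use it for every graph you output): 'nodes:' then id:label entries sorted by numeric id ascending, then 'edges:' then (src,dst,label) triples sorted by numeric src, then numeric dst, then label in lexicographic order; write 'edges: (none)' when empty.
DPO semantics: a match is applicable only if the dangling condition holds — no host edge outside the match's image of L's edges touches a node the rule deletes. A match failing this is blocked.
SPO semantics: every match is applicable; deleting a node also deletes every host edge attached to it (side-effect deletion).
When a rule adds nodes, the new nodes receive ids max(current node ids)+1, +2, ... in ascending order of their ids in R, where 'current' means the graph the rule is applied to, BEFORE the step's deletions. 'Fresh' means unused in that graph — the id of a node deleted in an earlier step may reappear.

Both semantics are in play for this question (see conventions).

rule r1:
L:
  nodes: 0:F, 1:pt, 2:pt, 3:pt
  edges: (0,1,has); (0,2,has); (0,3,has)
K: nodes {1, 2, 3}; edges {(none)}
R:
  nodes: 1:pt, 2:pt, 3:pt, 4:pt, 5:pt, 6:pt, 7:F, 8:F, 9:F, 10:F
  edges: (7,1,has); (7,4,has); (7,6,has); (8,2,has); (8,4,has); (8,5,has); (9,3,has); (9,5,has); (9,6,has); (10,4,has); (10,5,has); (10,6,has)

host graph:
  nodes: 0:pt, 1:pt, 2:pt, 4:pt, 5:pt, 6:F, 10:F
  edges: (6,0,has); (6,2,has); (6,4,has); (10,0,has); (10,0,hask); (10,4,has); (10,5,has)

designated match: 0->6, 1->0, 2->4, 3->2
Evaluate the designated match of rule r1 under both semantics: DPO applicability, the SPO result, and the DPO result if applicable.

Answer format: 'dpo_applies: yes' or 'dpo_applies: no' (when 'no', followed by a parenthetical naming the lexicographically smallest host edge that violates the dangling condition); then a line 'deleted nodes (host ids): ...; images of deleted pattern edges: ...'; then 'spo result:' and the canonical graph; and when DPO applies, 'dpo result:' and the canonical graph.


dpo_applies: yes
deleted nodes (host ids): 6; images of deleted pattern edges: (6,0,has); (6,2,has); (6,4,has)
spo result:
nodes: 0:pt, 1:pt, 2:pt, 4:pt, 5:pt, 10:F, 11:pt, 12:pt, 13:pt, 14:F, 15:F, 16:F, 17:F
edges: (10,0,has); (10,0,hask); (10,4,has); (10,5,has); (14,0,has); (14,11,has); (14,13,has); (15,4,has); (15,11,has); (15,12,has); (16,2,has); (16,12,has); (16,13,has); (17,11,has); (17,12,has); (17,13,has)
dpo result:
nodes: 0:pt, 1:pt, 2:pt, 4:pt, 5:pt, 10:F, 11:pt, 12:pt, 13:pt, 14:F, 15:F, 16:F, 17:F
edges: (10,0,has); (10,0,hask); (10,4,has); (10,5,has); (14,0,has); (14,11,has); (14,13,has); (15,4,has); (15,11,has); (15,12,has); (16,2,has); (16,12,has); (16,13,has); (17,11,has); (17,12,has); (17,13,has)


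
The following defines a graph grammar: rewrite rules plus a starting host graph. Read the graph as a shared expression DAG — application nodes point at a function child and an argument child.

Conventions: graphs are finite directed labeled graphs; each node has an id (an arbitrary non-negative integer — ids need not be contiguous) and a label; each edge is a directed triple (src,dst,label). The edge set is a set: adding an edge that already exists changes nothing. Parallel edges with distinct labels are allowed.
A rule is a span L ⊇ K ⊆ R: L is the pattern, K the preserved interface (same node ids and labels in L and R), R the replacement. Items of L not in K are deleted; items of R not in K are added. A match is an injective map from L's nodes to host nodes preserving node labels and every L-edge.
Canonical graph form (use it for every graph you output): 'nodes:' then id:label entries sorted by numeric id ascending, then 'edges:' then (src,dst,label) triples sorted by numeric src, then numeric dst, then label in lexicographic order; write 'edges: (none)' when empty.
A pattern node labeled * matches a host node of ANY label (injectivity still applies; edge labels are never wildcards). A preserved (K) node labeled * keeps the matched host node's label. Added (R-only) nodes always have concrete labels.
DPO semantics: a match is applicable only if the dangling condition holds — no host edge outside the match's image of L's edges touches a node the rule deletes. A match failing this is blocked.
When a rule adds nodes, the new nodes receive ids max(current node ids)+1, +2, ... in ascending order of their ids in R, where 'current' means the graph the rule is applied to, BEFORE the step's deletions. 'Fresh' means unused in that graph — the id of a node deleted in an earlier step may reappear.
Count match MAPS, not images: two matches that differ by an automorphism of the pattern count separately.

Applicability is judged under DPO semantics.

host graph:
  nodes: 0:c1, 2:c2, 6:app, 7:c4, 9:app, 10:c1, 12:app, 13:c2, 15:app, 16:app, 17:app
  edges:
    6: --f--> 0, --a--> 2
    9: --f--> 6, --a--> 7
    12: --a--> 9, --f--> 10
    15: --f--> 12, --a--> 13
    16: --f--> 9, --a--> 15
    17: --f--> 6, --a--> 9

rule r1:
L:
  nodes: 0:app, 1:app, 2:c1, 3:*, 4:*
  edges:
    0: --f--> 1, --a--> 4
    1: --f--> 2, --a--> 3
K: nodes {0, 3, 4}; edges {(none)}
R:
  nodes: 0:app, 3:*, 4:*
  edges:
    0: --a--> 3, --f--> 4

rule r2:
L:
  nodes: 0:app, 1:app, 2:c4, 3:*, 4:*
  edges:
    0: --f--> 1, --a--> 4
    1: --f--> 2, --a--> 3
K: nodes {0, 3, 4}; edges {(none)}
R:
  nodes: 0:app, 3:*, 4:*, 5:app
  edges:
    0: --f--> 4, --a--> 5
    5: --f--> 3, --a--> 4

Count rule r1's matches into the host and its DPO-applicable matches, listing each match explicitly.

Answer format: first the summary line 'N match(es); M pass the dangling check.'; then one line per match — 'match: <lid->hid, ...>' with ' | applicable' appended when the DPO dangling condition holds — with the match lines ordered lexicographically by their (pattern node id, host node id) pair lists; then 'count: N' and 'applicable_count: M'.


3 match(es); 1 pass the dangling check.
match: 0->9, 1->6, 2->0, 3->2, 4->7
match: 0->15, 1->12, 2->10, 3->9, 4->13 | applicable
match: 0->17, 1->6, 2->0, 3->2, 4->9
count: 3
applicable_count: 1


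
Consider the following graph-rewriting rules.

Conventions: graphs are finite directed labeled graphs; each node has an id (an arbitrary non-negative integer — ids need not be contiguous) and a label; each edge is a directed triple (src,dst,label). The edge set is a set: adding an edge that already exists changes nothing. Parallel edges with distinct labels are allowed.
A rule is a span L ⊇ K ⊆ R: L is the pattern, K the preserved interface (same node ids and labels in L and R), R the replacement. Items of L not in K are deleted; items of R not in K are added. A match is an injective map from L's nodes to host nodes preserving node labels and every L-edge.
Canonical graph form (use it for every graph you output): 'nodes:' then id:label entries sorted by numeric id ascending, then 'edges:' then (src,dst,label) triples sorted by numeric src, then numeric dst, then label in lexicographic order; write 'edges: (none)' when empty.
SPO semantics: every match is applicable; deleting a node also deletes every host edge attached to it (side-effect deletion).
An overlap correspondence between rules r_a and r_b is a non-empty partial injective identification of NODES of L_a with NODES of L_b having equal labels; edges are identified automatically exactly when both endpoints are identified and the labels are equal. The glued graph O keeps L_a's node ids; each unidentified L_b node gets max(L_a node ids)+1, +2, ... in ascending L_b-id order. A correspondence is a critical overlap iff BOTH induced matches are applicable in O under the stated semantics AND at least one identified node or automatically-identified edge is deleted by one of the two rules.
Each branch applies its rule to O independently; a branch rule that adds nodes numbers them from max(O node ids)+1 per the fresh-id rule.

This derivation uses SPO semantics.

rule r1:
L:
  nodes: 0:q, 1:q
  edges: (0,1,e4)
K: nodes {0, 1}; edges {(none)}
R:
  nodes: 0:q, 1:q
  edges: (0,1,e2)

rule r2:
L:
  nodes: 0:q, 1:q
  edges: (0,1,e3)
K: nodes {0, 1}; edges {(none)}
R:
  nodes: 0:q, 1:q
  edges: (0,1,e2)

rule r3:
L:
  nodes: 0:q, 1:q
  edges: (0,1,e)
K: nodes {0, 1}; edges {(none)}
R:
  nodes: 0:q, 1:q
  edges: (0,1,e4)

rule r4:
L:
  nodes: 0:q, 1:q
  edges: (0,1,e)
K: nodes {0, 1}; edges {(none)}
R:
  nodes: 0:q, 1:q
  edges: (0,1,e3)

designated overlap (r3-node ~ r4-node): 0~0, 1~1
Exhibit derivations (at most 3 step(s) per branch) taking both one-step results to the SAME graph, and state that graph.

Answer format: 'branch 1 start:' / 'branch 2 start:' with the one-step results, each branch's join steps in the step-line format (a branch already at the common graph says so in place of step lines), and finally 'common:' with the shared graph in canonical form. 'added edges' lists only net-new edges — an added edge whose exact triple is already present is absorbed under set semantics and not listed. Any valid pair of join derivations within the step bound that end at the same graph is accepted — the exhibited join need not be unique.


branch 1 start:
nodes: 0:q, 1:q
edges: (0,1,e4)
branch 2 start:
nodes: 0:q, 1:q
edges: (0,1,e3)
branch 1 step 1: rule r1; match: 0->0, 1->1; deleted nodes (none); deleted edges (0,1,e4); added nodes (none); added edges (0,1,e2); result: nodes: 0:q, 1:q edges: (0,1,e2)
branch 2 step 1: rule r2; match: 0->0, 1->1; deleted nodes (none); deleted edges (0,1,e3); added nodes (none); added edges (0,1,e2); result: nodes: 0:q, 1:q edges: (0,1,e2)
common:
nodes: 0:q, 1:q
edges: (0,1,e2)


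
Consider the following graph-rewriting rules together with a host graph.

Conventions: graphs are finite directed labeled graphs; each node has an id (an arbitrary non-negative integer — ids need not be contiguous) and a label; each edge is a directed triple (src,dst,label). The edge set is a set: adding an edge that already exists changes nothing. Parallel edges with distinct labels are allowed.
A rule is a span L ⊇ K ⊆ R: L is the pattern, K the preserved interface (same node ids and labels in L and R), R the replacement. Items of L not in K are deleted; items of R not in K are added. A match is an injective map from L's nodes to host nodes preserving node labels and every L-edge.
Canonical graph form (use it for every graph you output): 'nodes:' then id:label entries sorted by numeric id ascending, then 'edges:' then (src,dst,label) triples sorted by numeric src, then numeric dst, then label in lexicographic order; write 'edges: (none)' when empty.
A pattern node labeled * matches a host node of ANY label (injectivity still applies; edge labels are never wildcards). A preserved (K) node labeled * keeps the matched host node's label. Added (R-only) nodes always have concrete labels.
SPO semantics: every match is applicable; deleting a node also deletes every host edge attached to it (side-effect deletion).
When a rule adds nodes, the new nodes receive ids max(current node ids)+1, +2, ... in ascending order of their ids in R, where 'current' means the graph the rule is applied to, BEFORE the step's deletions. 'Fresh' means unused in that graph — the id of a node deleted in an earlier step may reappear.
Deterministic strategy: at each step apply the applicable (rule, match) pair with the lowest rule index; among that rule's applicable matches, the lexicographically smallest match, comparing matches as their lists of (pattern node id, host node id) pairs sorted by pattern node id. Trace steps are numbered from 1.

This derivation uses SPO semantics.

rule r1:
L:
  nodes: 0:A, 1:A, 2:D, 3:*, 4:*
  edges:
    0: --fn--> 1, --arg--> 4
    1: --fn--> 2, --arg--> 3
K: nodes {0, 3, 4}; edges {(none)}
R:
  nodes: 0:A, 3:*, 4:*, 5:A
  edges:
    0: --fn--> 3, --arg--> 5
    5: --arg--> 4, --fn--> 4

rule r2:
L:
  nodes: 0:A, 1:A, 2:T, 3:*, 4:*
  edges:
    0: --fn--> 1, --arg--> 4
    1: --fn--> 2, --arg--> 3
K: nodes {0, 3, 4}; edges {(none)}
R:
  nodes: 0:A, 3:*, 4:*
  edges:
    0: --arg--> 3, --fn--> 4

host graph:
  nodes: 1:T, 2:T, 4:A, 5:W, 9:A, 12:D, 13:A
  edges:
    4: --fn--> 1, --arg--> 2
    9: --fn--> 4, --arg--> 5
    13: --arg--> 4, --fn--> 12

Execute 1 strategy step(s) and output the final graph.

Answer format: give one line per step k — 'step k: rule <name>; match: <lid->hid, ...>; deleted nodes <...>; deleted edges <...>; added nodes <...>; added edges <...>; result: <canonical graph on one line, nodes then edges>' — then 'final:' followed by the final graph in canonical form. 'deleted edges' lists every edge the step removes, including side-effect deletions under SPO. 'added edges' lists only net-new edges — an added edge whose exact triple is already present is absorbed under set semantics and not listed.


step 1: rule r2; match: 0->9, 1->4, 2->1, 3->2, 4->5; deleted nodes 1, 4; deleted edges (4,1,fn); (4,2,arg); (9,4,fn); (9,5,arg); (13,4,arg); added nodes (none); added edges (9,2,arg); (9,5,fn); result: nodes: 2:T, 5:W, 9:A, 12:D, 13:A edges: (9,2,arg); (9,5,fn); (13,12,fn)
final:
nodes: 2:T, 5:W, 9:A, 12:D, 13:A
edges: (9,2,arg); (9,5,fn); (13,12,fn)


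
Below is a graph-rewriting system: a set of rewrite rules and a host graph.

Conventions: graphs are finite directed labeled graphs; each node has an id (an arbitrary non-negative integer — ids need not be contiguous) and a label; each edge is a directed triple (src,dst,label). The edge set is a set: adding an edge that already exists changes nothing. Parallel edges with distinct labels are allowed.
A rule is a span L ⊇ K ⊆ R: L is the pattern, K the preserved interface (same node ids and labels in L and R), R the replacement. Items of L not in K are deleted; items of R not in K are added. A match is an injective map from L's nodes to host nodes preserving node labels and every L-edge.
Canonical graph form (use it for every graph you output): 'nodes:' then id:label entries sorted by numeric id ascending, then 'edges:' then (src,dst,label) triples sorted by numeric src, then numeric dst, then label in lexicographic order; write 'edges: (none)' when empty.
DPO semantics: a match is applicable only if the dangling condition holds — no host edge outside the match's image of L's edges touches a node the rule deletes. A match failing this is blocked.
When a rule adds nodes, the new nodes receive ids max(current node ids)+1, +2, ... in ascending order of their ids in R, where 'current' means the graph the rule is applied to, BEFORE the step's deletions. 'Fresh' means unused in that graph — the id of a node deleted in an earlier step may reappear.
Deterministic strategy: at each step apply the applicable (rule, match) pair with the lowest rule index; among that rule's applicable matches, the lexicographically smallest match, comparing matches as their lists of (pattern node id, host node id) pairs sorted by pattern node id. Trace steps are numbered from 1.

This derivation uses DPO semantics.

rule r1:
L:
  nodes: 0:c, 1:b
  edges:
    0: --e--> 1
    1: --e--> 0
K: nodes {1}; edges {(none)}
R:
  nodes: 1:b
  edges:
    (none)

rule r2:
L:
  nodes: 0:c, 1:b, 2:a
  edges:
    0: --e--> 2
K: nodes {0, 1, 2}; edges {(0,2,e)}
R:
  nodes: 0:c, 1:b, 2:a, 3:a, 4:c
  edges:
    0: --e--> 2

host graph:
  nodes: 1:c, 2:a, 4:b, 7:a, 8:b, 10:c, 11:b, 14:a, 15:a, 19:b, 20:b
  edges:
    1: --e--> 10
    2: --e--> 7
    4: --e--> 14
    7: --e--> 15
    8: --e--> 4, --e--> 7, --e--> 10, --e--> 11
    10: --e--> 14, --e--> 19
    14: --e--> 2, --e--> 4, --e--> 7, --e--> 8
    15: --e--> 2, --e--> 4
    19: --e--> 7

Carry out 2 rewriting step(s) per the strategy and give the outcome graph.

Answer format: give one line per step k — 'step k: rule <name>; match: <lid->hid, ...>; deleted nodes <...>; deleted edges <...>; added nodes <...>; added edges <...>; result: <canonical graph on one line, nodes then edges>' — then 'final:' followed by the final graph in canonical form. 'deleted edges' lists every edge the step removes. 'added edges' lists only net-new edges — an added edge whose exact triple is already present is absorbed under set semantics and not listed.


step 1: rule r2; match: 0->10, 1->4, 2->14; deleted nodes (none); deleted edges (none); added nodes 21, 22; added edges (none); result: nodes: 1:c, 2:a, 4:b, 7:a, 8:b, 10:c, 11:b, 14:a, 15:a, 19:b, 20:b, 21:a, 22:c edges: (1,10,e); (2,7,e); (4,14,e); (7,15,e); (8,4,e); (8,7,e); (8,10,e); (8,11,e); (10,14,e); (10,19,e); (14,2,e); (14,4,e); (14,7,e); (14,8,e); (15,2,e); (15,4,e); (19,7,e)
step 2: rule r2; match: 0->10, 1->4, 2->14; deleted nodes (none); deleted edges (none); added nodes 23, 24; added edges (none); result: nodes: 1:c, 2:a, 4:b, 7:a, 8:b, 10:c, 11:b, 14:a, 15:a, 19:b, 20:b, 21:a, 22:c, 23:a, 24:c edges: (1,10,e); (2,7,e); (4,14,e); (7,15,e); (8,4,e); (8,7,e); (8,10,e); (8,11,e); (10,14,e); (10,19,e); (14,2,e); (14,4,e); (14,7,e); (14,8,e); (15,2,e); (15,4,e); (19,7,e)
final:
nodes: 1:c, 2:a, 4:b, 7:a, 8:b, 10:c, 11:b, 14:a, 15:a, 19:b, 20:b, 21:a, 22:c, 23:a, 24:c
edges: (1,10,e); (2,7,e); (4,14,e); (7,15,e); (8,4,e); (8,7,e); (8,10,e); (8,11,e); (10,14,e); (10,19,e); (14,2,e); (14,4,e); (14,7,e); (14,8,e); (15,2,e); (15,4,e); (19,7,e)


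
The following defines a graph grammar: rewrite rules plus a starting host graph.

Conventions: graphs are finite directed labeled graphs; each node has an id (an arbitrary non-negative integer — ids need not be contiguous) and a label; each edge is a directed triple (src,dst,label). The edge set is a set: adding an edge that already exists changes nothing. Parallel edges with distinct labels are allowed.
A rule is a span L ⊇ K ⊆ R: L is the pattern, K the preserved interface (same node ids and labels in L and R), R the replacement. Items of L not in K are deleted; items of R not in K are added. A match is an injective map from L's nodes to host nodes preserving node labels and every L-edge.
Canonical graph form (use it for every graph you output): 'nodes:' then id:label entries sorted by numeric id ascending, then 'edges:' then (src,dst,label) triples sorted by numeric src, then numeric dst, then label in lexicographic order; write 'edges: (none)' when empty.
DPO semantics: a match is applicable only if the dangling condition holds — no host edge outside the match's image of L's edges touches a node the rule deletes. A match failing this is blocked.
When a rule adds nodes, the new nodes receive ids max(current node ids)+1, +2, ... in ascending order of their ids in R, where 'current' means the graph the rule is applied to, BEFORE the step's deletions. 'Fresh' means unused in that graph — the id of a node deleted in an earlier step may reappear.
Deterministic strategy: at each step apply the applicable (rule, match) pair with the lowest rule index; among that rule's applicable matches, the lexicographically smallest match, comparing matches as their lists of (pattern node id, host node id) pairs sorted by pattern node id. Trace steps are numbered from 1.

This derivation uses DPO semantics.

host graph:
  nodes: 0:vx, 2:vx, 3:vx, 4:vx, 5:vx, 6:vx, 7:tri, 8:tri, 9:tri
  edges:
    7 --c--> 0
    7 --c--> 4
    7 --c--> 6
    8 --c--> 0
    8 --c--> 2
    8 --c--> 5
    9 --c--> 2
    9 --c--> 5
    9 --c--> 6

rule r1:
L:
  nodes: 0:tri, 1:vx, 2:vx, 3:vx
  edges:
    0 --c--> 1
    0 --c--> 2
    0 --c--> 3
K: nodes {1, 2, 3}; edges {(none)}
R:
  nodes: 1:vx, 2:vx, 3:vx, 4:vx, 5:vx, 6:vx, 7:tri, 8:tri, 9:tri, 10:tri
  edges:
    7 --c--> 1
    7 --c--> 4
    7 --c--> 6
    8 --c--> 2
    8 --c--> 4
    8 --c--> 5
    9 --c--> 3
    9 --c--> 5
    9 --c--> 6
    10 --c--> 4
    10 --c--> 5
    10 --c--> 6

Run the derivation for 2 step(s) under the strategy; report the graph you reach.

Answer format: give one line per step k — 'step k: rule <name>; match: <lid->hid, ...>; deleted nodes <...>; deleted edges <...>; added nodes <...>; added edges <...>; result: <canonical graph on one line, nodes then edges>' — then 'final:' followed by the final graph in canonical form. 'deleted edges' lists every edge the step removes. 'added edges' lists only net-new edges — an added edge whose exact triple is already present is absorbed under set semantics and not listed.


step 1: rule r1; match: 0->7, 1->0, 2->4, 3->6; deleted nodes 7; deleted edges (7,0,c); (7,4,c); (7,6,c); added nodes 10, 11, 12, 13, 14, 15, 16; added edges (13,0,c); (13,10,c); (13,12,c); (14,4,c); (14,10,c); (14,11,c); (15,6,c); (15,11,c); (15,12,c); (16,10,c); (16,11,c); (16,12,c); result: nodes: 0:vx, 2:vx, 3:vx, 4:vx, 5:vx, 6:vx, 8:tri, 9:tri, 10:vx, 11:vx, 12:vx, 13:tri, 14:tri, 15:tri, 16:tri edges: (8,0,c); (8,2,c); (8,5,c); (9,2,c); (9,5,c); (9,6,c); (13,0,c); (13,10,c); (13,12,c); (14,4,c); (14,10,c); (14,11,c); (15,6,c); (15,11,c); (15,12,c); (16,10,c); (16,11,c); (16,12,c)
step 2: rule r1; match: 0->8, 1->0, 2->2, 3->5; deleted nodes 8; deleted edges (8,0,c); (8,2,c); (8,5,c); added nodes 17, 18, 19, 20, 21, 22, 23; added edges (20,0,c); (20,17,c); (20,19,c); (21,2,c); (21,17,c); (21,18,c); (22,5,c); (22,18,c); (22,19,c); (23,17,c); (23,18,c); (23,19,c); result: nodes: 0:vx, 2:vx, 3:vx, 4:vx, 5:vx, 6:vx, 9:tri, 10:vx, 11:vx, 12:vx, 13:tri, 14:tri, 15:tri, 16:tri, 17:vx, 18:vx, 19:vx, 20:tri, 21:tri, 22:tri, 23:tri edges: (9,2,c); (9,5,c); (9,6,c); (13,0,c); (13,10,c); (13,12,c); (14,4,c); (14,10,c); (14,11,c); (15,6,c); (15,11,c); (15,12,c); (16,10,c); (16,11,c); (16,12,c); (20,0,c); (20,17,c); (20,19,c); (21,2,c); (21,17,c); (21,18,c); (22,5,c); (22,18,c); (22,19,c); (23,17,c); (23,18,c); (23,19,c)
final:
nodes: 0:vx, 2:vx, 3:vx, 4:vx, 5:vx, 6:vx, 9:tri, 10:vx, 11:vx, 12:vx, 13:tri, 14:tri, 15:tri, 16:tri, 17:vx, 18:vx, 19:vx, 20:tri, 21:tri, 22:tri, 23:tri
edges: (9,2,c); (9,5,c); (9,6,c); (13,0,c); (13,10,c); (13,12,c); (14,4,c); (14,10,c); (14,11,c); (15,6,c); (15,11,c); (15,12,c); (16,10,c); (16,11,c); (16,12,c); (20,0,c); (20,17,c); (20,19,c); (21,2,c); (21,17,c); (21,18,c); (22,5,c); (22,18,c); (22,19,c); (23,17,c); (23,18,c); (23,19,c)


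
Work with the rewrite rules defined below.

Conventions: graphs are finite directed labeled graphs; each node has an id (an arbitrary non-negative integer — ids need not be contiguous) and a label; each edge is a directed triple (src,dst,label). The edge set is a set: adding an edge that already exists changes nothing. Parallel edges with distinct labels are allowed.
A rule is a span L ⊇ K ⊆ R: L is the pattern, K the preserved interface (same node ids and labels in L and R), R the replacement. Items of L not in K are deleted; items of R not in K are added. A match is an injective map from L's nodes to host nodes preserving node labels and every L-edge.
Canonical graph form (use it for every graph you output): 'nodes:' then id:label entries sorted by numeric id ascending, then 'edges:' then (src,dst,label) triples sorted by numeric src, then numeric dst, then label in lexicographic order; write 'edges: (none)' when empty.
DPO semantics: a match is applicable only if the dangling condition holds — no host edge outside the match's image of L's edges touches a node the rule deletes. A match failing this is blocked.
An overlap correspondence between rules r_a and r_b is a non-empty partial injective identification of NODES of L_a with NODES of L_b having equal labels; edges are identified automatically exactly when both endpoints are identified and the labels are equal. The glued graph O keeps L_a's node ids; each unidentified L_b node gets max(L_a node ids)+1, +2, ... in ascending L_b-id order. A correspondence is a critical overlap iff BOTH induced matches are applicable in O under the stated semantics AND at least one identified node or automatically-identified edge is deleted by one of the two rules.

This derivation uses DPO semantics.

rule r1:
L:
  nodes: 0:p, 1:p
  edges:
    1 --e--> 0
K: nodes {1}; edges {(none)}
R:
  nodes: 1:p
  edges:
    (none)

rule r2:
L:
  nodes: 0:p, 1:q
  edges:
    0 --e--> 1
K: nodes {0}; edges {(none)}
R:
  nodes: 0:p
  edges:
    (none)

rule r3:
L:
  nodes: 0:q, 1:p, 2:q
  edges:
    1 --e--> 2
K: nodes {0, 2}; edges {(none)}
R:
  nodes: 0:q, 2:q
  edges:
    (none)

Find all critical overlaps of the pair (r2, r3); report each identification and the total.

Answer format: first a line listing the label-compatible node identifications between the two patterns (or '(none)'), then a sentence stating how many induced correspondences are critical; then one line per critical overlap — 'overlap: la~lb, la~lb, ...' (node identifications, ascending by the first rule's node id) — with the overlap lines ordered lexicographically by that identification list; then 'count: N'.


label-compatible node identifications between L(r2) and L(r3): 0~1, 1~0, 1~2
2 of the induced correspondences are critical overlaps of r2 and r3.
overlap: 0~1, 1~2
overlap: 1~0
count: 2


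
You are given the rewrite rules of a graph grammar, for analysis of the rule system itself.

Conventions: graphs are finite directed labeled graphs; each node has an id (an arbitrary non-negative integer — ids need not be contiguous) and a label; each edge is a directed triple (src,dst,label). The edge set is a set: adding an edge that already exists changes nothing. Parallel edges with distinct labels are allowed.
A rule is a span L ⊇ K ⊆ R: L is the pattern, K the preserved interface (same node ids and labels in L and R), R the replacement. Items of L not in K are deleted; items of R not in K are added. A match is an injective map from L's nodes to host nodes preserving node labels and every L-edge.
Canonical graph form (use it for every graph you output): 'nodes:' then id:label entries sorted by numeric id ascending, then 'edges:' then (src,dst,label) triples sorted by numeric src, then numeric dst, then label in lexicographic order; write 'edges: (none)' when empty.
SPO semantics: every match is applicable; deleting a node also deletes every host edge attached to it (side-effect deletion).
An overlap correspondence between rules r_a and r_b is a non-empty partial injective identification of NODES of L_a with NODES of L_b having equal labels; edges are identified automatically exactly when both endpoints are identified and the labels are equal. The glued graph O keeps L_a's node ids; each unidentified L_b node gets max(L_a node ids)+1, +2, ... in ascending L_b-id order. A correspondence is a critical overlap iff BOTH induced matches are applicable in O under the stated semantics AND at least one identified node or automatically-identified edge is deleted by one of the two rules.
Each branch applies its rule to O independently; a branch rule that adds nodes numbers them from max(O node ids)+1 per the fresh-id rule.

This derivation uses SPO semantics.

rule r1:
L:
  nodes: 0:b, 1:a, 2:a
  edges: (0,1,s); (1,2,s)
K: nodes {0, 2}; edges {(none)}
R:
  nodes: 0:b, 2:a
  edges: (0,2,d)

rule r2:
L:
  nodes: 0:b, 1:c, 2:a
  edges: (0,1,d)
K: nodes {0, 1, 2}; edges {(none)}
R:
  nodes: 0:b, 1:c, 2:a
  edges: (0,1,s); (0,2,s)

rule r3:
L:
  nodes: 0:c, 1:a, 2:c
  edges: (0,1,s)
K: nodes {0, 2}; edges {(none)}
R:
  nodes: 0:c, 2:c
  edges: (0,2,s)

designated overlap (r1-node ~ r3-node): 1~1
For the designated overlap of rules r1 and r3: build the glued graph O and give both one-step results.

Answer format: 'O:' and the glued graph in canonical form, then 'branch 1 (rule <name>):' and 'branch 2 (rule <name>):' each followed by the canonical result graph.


O:
nodes: 0:b, 1:a, 2:a, 3:c, 4:c
edges: (0,1,s); (1,2,s); (3,1,s)
branch 1 (rule r1):
nodes: 0:b, 2:a, 3:c, 4:c
edges: (0,2,d)
branch 2 (rule r3):
nodes: 0:b, 2:a, 3:c, 4:c
edges: (3,4,s)


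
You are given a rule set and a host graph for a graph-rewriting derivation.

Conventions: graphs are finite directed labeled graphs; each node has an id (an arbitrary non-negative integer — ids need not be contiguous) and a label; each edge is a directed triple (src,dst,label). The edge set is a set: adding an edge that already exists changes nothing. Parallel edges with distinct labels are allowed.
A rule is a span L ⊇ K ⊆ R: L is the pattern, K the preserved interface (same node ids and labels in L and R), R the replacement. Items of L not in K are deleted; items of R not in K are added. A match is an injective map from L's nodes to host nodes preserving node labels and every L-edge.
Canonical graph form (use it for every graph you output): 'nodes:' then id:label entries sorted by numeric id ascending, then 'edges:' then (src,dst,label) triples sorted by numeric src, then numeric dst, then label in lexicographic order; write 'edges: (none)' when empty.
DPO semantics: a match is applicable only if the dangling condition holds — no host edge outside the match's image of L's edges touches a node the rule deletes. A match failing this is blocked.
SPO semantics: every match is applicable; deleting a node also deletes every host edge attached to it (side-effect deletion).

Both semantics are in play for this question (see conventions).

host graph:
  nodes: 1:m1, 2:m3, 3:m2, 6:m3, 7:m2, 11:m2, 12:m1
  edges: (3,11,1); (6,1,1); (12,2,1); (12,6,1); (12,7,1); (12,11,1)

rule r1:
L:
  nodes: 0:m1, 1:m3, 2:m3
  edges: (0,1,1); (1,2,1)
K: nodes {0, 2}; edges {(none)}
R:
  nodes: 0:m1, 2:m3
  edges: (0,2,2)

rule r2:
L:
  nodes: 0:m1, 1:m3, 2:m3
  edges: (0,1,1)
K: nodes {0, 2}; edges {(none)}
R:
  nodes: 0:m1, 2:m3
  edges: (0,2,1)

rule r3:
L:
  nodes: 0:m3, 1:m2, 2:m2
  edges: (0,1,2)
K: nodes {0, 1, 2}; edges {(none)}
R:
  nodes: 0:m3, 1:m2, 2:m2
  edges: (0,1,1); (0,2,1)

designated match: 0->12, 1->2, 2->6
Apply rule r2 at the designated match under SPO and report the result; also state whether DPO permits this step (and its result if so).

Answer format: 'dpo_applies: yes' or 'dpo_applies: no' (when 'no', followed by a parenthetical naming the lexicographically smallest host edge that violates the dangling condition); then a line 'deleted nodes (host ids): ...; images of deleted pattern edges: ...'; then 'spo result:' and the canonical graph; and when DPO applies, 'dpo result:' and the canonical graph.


dpo_applies: yes
deleted nodes (host ids): 2; images of deleted pattern edges: (12,2,1)
spo result:
nodes: 1:m1, 3:m2, 6:m3, 7:m2, 11:m2, 12:m1
edges: (3,11,1); (6,1,1); (12,6,1); (12,7,1); (12,11,1)
dpo result:
nodes: 1:m1, 3:m2, 6:m3, 7:m2, 11:m2, 12:m1
edges: (3,11,1); (6,1,1); (12,6,1); (12,7,1); (12,11,1)


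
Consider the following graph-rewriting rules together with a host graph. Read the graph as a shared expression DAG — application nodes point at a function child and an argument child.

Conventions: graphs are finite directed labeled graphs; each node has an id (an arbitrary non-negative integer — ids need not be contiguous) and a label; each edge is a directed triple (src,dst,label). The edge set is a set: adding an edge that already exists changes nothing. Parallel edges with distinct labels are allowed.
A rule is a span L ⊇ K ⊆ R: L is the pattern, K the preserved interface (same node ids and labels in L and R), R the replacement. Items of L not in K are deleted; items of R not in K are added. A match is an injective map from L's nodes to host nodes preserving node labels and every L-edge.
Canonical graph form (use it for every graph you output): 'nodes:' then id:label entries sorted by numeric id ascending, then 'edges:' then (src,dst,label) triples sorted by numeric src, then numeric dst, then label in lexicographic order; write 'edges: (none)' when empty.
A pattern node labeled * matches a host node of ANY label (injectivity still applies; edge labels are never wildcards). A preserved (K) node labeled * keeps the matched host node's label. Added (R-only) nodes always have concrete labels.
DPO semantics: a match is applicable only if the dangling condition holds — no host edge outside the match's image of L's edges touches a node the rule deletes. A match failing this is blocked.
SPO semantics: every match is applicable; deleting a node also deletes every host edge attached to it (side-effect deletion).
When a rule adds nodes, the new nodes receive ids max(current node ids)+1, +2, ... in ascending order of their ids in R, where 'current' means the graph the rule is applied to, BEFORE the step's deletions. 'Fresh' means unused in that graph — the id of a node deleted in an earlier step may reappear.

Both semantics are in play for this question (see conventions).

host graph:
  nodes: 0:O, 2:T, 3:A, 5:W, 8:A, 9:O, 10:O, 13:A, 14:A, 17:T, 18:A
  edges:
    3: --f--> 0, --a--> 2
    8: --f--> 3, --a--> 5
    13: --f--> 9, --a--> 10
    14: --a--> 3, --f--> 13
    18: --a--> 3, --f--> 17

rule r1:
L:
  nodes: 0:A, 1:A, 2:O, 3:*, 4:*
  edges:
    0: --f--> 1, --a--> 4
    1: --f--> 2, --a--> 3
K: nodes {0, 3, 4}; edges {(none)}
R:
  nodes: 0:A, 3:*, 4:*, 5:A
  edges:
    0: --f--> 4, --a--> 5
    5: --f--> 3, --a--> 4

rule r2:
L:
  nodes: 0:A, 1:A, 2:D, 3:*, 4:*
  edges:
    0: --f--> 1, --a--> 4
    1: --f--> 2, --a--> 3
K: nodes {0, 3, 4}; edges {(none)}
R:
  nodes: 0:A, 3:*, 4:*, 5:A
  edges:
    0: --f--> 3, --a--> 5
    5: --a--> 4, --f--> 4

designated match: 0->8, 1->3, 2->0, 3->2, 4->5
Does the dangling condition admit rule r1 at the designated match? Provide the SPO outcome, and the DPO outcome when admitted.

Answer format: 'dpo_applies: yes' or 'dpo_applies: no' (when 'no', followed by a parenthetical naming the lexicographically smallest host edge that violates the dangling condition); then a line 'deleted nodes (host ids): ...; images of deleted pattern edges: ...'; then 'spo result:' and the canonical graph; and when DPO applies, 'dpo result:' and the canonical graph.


dpo_applies: no
(the rule deletes node 3, which keeps host edge (14,3,a) outside the match image — the dangling condition fails, DPO blocks; SPO proceeds and side-deletes such edges)
deleted nodes (host ids): 0, 3; images of deleted pattern edges: (3,0,f); (3,2,a); (8,3,f); (8,5,a)
spo result:
nodes: 2:T, 5:W, 8:A, 9:O, 10:O, 13:A, 14:A, 17:T, 18:A, 19:A
edges: (8,5,f); (8,19,a); (13,9,f); (13,10,a); (14,13,f); (18,17,f); (19,2,f); (19,5,a)


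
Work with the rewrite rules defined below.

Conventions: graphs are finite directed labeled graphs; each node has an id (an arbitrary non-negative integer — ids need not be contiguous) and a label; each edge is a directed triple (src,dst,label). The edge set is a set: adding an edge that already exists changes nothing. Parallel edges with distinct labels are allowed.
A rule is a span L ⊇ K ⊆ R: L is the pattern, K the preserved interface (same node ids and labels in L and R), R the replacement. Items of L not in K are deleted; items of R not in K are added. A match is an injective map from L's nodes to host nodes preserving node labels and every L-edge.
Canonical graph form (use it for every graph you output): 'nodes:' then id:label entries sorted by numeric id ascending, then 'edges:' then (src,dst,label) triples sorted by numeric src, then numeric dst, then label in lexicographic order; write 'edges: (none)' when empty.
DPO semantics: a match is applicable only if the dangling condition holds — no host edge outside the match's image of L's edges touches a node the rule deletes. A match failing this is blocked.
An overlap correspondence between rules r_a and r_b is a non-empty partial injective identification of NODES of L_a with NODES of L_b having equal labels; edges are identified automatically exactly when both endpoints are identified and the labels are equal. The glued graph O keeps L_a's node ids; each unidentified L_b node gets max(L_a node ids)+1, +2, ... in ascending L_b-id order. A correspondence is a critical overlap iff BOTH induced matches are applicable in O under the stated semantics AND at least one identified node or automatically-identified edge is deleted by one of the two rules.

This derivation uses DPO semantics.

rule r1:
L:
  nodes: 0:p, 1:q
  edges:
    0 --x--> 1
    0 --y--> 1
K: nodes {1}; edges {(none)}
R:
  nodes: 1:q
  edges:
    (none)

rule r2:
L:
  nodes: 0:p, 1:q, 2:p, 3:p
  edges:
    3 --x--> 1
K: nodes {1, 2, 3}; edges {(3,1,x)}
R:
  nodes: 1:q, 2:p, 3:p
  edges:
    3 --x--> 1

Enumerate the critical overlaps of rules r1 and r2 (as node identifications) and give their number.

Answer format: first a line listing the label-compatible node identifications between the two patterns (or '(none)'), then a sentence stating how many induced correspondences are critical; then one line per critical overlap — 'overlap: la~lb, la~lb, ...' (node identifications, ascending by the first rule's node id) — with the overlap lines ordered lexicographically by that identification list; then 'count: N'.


label-compatible node identifications between L(r1) and L(r2): 0~0, 0~2, 0~3, 1~1
3 of the induced correspondences are critical overlaps of r1 and r2.
overlap: 0~2
overlap: 0~2, 1~1
overlap: 0~3, 1~1
count: 3


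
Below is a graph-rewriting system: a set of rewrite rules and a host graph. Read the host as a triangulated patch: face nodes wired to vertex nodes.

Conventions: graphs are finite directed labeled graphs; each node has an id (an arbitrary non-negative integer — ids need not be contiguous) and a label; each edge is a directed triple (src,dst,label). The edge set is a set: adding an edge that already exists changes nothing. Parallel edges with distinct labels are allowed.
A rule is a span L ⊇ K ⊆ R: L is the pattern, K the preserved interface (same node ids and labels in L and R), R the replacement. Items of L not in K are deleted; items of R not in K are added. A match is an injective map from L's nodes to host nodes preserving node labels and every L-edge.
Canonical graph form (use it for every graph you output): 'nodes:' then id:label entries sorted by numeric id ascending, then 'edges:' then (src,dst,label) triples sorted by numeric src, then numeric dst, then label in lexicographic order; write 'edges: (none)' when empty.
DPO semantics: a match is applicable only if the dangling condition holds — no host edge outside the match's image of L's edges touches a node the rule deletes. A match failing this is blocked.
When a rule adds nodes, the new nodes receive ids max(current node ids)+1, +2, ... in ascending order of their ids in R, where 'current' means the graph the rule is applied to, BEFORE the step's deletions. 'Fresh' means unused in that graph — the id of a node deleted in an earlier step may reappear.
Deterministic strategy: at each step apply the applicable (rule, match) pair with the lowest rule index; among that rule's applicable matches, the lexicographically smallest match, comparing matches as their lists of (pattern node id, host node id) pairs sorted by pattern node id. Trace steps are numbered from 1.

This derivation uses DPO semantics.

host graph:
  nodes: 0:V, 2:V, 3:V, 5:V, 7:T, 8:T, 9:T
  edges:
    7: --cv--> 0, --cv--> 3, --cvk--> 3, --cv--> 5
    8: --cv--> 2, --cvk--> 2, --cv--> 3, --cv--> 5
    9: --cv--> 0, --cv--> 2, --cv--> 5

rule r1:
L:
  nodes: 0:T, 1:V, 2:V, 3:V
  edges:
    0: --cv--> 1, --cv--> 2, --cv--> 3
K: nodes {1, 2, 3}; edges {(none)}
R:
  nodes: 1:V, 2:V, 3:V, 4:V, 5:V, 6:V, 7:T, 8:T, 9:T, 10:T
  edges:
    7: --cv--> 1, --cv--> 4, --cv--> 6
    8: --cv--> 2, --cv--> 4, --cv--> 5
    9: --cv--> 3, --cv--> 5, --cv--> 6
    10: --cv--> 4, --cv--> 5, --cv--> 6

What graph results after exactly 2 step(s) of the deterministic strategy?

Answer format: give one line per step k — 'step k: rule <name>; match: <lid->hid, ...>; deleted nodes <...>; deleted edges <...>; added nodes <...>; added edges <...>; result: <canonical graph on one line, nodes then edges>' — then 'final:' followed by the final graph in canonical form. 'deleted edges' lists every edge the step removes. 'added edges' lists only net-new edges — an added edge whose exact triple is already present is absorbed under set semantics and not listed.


step 1: rule r1; match: 0->9, 1->0, 2->2, 3->5; deleted nodes 9; deleted edges (9,0,cv); (9,2,cv); (9,5,cv); added nodes 10, 11, 12, 13, 14, 15, 16; added edges (13,0,cv); (13,10,cv); (13,12,cv); (14,2,cv); (14,10,cv); (14,11,cv); (15,5,cv); (15,11,cv); (15,12,cv); (16,10,cv); (16,11,cv); (16,12,cv); result: nodes: 0:V, 2:V, 3:V, 5:V, 7:T, 8:T, 10:V, 11:V, 12:V, 13:T, 14:T, 15:T, 16:T edges: (7,0,cv); (7,3,cv); (7,3,cvk); (7,5,cv); (8,2,cv); (8,2,cvk); (8,3,cv); (8,5,cv); (13,0,cv); (13,10,cv); (13,12,cv); (14,2,cv); (14,10,cv); (14,11,cv); (15,5,cv); (15,11,cv); (15,12,cv); (16,10,cv); (16,11,cv); (16,12,cv)
step 2: rule r1; match: 0->13, 1->0, 2->10, 3->12; deleted nodes 13; deleted edges (13,0,cv); (13,10,cv); (13,12,cv); added nodes 17, 18, 19, 20, 21, 22, 23; added edges (20,0,cv); (20,17,cv); (20,19,cv); (21,10,cv); (21,17,cv); (21,18,cv); (22,12,cv); (22,18,cv); (22,19,cv); (23,17,cv); (23,18,cv); (23,19,cv); result: nodes: 0:V, 2:V, 3:V, 5:V, 7:T, 8:T, 10:V, 11:V, 12:V, 14:T, 15:T, 16:T, 17:V, 18:V, 19:V, 20:T, 21:T, 22:T, 23:T edges: (7,0,cv); (7,3,cv); (7,3,cvk); (7,5,cv); (8,2,cv); (8,2,cvk); (8,3,cv); (8,5,cv); (14,2,cv); (14,10,cv); (14,11,cv); (15,5,cv); (15,11,cv); (15,12,cv); (16,10,cv); (16,11,cv); (16,12,cv); (20,0,cv); (20,17,cv); (20,19,cv); (21,10,cv); (21,17,cv); (21,18,cv); (22,12,cv); (22,18,cv); (22,19,cv); (23,17,cv); (23,18,cv); (23,19,cv)
final:
nodes: 0:V, 2:V, 3:V, 5:V, 7:T, 8:T, 10:V, 11:V, 12:V, 14:T, 15:T, 16:T, 17:V, 18:V, 19:V, 20:T, 21:T, 22:T, 23:T
edges: (7,0,cv); (7,3,cv); (7,3,cvk); (7,5,cv); (8,2,cv); (8,2,cvk); (8,3,cv); (8,5,cv); (14,2,cv); (14,10,cv); (14,11,cv); (15,5,cv); (15,11,cv); (15,12,cv); (16,10,cv); (16,11,cv); (16,12,cv); (20,0,cv); (20,17,cv); (20,19,cv); (21,10,cv); (21,17,cv); (21,18,cv); (22,12,cv); (22,18,cv); (22,19,cv); (23,17,cv); (23,18,cv); (23,19,cv)
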